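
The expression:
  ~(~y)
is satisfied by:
  {y: True}


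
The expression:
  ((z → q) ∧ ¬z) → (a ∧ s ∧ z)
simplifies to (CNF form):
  z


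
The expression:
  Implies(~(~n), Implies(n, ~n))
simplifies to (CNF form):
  ~n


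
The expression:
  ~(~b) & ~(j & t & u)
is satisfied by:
  {b: True, u: False, t: False, j: False}
  {b: True, j: True, u: False, t: False}
  {b: True, t: True, u: False, j: False}
  {b: True, j: True, t: True, u: False}
  {b: True, u: True, t: False, j: False}
  {b: True, j: True, u: True, t: False}
  {b: True, t: True, u: True, j: False}


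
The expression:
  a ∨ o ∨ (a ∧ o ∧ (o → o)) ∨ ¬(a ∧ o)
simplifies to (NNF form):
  True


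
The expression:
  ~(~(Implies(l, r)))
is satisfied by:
  {r: True, l: False}
  {l: False, r: False}
  {l: True, r: True}


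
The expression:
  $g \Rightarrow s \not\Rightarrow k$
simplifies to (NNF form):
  $\left(s \wedge \neg k\right) \vee \neg g$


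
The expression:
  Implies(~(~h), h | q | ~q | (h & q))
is always true.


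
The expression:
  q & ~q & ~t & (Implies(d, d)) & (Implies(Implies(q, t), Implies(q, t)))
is never true.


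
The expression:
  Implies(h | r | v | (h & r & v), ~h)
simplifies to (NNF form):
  ~h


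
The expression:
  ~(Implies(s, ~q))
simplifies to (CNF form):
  q & s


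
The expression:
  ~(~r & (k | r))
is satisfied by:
  {r: True, k: False}
  {k: False, r: False}
  {k: True, r: True}


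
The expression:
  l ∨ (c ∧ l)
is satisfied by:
  {l: True}


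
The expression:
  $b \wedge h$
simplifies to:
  $b \wedge h$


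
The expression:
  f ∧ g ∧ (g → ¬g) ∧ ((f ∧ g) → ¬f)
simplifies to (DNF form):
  False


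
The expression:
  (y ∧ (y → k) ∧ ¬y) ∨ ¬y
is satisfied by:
  {y: False}


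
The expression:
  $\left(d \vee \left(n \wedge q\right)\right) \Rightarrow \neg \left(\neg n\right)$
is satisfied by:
  {n: True, d: False}
  {d: False, n: False}
  {d: True, n: True}


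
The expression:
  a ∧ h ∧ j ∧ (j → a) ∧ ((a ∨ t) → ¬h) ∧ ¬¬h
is never true.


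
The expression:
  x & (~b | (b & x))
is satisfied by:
  {x: True}


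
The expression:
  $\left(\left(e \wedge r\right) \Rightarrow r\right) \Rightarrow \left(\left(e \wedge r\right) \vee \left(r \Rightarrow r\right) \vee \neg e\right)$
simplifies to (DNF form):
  $\text{True}$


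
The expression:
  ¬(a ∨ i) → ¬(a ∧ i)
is always true.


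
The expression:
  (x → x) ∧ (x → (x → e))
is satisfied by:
  {e: True, x: False}
  {x: False, e: False}
  {x: True, e: True}


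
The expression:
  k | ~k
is always true.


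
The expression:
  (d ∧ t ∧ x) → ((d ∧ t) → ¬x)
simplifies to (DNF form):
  ¬d ∨ ¬t ∨ ¬x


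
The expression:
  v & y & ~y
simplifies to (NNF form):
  False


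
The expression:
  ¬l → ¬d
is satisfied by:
  {l: True, d: False}
  {d: False, l: False}
  {d: True, l: True}


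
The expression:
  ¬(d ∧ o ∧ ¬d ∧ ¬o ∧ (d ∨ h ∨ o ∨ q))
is always true.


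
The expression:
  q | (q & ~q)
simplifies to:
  q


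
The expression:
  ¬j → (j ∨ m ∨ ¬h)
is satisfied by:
  {m: True, j: True, h: False}
  {m: True, j: False, h: False}
  {j: True, m: False, h: False}
  {m: False, j: False, h: False}
  {h: True, m: True, j: True}
  {h: True, m: True, j: False}
  {h: True, j: True, m: False}


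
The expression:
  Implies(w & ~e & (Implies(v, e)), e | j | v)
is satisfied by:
  {j: True, v: True, e: True, w: False}
  {j: True, v: True, w: False, e: False}
  {j: True, e: True, w: False, v: False}
  {j: True, w: False, e: False, v: False}
  {v: True, e: True, w: False, j: False}
  {v: True, w: False, e: False, j: False}
  {e: True, v: False, w: False, j: False}
  {v: False, w: False, e: False, j: False}
  {v: True, j: True, w: True, e: True}
  {v: True, j: True, w: True, e: False}
  {j: True, w: True, e: True, v: False}
  {j: True, w: True, v: False, e: False}
  {e: True, w: True, v: True, j: False}
  {w: True, v: True, j: False, e: False}
  {w: True, e: True, j: False, v: False}


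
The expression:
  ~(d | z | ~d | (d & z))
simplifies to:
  False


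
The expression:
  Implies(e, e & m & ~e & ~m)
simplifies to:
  ~e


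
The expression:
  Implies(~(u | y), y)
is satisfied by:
  {y: True, u: True}
  {y: True, u: False}
  {u: True, y: False}


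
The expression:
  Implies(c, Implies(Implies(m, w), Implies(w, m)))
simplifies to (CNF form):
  m | ~c | ~w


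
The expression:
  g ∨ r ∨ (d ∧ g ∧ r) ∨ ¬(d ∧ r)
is always true.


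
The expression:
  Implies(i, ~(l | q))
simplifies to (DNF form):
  ~i | (~l & ~q)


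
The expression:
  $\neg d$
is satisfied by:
  {d: False}


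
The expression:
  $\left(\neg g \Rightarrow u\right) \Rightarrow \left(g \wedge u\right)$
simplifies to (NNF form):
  $\left(g \wedge u\right) \vee \left(\neg g \wedge \neg u\right)$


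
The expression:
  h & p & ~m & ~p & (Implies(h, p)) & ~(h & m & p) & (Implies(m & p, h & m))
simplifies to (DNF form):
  False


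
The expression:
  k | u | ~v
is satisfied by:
  {k: True, u: True, v: False}
  {k: True, v: False, u: False}
  {u: True, v: False, k: False}
  {u: False, v: False, k: False}
  {k: True, u: True, v: True}
  {k: True, v: True, u: False}
  {u: True, v: True, k: False}


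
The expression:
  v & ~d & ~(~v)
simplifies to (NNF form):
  v & ~d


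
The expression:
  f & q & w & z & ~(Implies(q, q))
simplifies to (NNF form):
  False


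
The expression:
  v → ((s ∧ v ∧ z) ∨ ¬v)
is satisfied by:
  {z: True, s: True, v: False}
  {z: True, s: False, v: False}
  {s: True, z: False, v: False}
  {z: False, s: False, v: False}
  {z: True, v: True, s: True}


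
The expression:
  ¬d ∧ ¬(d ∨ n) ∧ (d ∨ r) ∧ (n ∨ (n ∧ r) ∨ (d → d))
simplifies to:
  r ∧ ¬d ∧ ¬n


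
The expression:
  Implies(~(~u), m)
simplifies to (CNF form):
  m | ~u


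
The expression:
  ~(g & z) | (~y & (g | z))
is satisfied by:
  {g: False, z: False, y: False}
  {y: True, g: False, z: False}
  {z: True, g: False, y: False}
  {y: True, z: True, g: False}
  {g: True, y: False, z: False}
  {y: True, g: True, z: False}
  {z: True, g: True, y: False}


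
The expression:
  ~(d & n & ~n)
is always true.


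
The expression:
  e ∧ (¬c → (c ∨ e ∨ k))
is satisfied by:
  {e: True}


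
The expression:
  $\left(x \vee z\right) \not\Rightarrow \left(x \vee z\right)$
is never true.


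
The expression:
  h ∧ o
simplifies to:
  h ∧ o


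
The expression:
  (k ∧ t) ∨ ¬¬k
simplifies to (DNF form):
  k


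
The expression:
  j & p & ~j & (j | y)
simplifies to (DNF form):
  False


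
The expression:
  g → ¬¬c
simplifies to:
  c ∨ ¬g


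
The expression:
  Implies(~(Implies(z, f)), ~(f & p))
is always true.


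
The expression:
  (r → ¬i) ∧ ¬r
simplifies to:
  ¬r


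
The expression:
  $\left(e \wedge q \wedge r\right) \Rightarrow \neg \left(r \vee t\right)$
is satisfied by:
  {e: False, q: False, r: False}
  {r: True, e: False, q: False}
  {q: True, e: False, r: False}
  {r: True, q: True, e: False}
  {e: True, r: False, q: False}
  {r: True, e: True, q: False}
  {q: True, e: True, r: False}


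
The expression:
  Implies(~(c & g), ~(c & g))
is always true.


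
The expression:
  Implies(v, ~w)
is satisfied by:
  {w: False, v: False}
  {v: True, w: False}
  {w: True, v: False}


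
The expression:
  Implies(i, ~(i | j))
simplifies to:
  ~i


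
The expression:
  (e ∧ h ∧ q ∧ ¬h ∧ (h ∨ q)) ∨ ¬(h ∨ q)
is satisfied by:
  {q: False, h: False}


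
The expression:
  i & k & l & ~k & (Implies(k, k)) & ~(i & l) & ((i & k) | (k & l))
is never true.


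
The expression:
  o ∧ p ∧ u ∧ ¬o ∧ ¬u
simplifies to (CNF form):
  False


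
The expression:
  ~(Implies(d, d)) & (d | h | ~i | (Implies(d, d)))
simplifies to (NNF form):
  False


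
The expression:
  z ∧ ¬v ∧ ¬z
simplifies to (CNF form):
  False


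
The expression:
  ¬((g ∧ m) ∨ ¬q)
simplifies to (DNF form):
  (q ∧ ¬g) ∨ (q ∧ ¬m)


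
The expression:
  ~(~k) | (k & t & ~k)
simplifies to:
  k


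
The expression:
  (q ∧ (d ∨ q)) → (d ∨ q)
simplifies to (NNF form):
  True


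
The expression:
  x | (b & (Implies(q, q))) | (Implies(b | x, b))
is always true.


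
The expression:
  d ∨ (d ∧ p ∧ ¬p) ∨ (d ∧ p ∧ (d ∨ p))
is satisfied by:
  {d: True}


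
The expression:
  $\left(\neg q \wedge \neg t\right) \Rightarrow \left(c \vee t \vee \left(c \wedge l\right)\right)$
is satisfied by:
  {t: True, q: True, c: True}
  {t: True, q: True, c: False}
  {t: True, c: True, q: False}
  {t: True, c: False, q: False}
  {q: True, c: True, t: False}
  {q: True, c: False, t: False}
  {c: True, q: False, t: False}


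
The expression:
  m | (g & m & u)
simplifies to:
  m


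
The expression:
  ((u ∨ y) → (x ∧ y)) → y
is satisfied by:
  {y: True, u: True}
  {y: True, u: False}
  {u: True, y: False}


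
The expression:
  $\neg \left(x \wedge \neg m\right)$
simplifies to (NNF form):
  $m \vee \neg x$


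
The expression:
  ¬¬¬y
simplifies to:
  ¬y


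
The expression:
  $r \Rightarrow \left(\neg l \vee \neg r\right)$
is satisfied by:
  {l: False, r: False}
  {r: True, l: False}
  {l: True, r: False}


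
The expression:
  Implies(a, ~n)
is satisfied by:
  {n: False, a: False}
  {a: True, n: False}
  {n: True, a: False}


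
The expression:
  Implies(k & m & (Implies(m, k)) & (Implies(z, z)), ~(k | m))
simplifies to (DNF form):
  ~k | ~m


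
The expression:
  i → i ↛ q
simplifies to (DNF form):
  ¬i ∨ ¬q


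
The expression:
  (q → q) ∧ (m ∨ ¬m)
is always true.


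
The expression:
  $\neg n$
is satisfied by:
  {n: False}


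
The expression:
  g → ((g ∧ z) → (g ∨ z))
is always true.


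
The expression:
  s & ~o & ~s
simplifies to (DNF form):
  False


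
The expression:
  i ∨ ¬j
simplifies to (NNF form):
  i ∨ ¬j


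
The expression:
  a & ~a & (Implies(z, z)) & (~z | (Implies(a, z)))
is never true.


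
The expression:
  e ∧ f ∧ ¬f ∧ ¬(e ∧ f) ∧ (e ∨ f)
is never true.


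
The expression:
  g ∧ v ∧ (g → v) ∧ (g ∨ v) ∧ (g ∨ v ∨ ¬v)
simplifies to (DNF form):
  g ∧ v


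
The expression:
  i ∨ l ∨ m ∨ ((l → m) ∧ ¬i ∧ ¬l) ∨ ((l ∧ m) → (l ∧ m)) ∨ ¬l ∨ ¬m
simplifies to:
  True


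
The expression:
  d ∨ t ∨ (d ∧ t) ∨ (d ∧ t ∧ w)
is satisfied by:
  {d: True, t: True}
  {d: True, t: False}
  {t: True, d: False}


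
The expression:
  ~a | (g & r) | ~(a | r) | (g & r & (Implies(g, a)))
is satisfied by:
  {r: True, g: True, a: False}
  {r: True, g: False, a: False}
  {g: True, r: False, a: False}
  {r: False, g: False, a: False}
  {r: True, a: True, g: True}


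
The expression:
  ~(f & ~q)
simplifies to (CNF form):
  q | ~f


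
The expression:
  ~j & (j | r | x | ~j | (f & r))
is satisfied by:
  {j: False}


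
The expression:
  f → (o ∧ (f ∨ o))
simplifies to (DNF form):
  o ∨ ¬f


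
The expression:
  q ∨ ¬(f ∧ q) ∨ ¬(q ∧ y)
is always true.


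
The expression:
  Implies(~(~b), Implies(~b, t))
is always true.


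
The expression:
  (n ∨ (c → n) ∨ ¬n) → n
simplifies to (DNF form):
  n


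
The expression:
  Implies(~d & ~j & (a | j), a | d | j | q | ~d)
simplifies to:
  True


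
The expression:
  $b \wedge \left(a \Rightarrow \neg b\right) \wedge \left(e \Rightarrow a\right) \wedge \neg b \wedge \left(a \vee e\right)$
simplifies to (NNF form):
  $\text{False}$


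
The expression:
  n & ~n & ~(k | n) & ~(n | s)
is never true.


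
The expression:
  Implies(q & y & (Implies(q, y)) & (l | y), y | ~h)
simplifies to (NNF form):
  True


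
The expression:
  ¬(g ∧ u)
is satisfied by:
  {g: False, u: False}
  {u: True, g: False}
  {g: True, u: False}


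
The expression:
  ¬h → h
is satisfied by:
  {h: True}


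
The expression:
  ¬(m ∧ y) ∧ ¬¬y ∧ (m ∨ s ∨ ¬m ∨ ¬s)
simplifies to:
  y ∧ ¬m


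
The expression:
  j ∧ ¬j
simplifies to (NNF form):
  False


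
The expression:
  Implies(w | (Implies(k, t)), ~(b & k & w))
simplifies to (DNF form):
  ~b | ~k | ~w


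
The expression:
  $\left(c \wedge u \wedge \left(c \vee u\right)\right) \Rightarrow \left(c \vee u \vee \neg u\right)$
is always true.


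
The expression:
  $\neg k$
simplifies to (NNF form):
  $\neg k$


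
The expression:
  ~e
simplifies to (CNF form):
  ~e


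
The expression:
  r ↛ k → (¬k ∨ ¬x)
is always true.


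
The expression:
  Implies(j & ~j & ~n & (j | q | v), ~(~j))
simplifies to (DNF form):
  True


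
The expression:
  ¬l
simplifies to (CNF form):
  ¬l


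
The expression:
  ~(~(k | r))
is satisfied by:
  {r: True, k: True}
  {r: True, k: False}
  {k: True, r: False}


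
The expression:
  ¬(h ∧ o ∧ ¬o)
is always true.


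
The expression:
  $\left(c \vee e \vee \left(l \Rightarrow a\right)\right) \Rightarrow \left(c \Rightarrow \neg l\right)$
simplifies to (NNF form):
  $\neg c \vee \neg l$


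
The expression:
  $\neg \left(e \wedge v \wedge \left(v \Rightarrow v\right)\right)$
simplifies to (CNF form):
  $\neg e \vee \neg v$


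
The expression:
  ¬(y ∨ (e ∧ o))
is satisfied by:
  {e: False, y: False, o: False}
  {o: True, e: False, y: False}
  {e: True, o: False, y: False}


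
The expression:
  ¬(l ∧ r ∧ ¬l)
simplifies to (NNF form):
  True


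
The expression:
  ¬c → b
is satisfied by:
  {b: True, c: True}
  {b: True, c: False}
  {c: True, b: False}


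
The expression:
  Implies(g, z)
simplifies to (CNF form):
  z | ~g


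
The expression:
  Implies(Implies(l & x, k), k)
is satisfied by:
  {k: True, l: True, x: True}
  {k: True, l: True, x: False}
  {k: True, x: True, l: False}
  {k: True, x: False, l: False}
  {l: True, x: True, k: False}


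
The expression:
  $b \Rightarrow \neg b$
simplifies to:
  $\neg b$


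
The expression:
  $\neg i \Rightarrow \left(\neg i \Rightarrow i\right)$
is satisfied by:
  {i: True}


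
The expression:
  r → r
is always true.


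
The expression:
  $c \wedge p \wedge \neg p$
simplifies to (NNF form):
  $\text{False}$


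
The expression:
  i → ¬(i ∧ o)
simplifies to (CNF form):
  ¬i ∨ ¬o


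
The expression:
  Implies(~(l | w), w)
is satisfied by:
  {l: True, w: True}
  {l: True, w: False}
  {w: True, l: False}


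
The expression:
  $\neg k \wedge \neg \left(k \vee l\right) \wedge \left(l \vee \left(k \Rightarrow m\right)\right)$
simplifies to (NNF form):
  $\neg k \wedge \neg l$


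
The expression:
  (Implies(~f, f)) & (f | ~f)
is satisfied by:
  {f: True}


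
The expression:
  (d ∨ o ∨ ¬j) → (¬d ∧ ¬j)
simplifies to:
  ¬d ∧ (¬j ∨ ¬o)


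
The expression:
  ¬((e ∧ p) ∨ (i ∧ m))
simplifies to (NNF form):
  (¬e ∧ ¬i) ∨ (¬e ∧ ¬m) ∨ (¬i ∧ ¬p) ∨ (¬m ∧ ¬p)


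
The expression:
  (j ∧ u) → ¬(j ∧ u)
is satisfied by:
  {u: False, j: False}
  {j: True, u: False}
  {u: True, j: False}


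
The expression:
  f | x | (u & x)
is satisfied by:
  {x: True, f: True}
  {x: True, f: False}
  {f: True, x: False}


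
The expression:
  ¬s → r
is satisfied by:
  {r: True, s: True}
  {r: True, s: False}
  {s: True, r: False}


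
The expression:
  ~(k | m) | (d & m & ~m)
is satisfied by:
  {k: False, m: False}


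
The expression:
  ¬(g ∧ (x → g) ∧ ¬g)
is always true.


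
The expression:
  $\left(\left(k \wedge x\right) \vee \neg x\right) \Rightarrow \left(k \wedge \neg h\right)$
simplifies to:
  $\left(k \wedge \neg h\right) \vee \left(x \wedge \neg k\right)$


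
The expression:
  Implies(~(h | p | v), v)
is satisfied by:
  {p: True, v: True, h: True}
  {p: True, v: True, h: False}
  {p: True, h: True, v: False}
  {p: True, h: False, v: False}
  {v: True, h: True, p: False}
  {v: True, h: False, p: False}
  {h: True, v: False, p: False}


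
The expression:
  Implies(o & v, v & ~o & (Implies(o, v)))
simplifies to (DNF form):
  ~o | ~v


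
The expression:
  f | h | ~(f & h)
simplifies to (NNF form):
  True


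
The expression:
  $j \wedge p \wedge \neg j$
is never true.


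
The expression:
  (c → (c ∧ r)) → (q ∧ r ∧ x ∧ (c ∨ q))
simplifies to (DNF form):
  (c ∧ ¬r) ∨ (r ∧ ¬r) ∨ (c ∧ q ∧ x) ∨ (c ∧ q ∧ ¬r) ∨ (c ∧ x ∧ ¬r) ∨ (q ∧ r ∧ x) ∨ (q ∧ r ∧ ¬r) ∨ (r ∧ x ∧ ¬r)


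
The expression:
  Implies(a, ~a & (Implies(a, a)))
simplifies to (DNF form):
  ~a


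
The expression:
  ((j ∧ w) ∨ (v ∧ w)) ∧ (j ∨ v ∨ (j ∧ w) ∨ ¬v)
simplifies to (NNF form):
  w ∧ (j ∨ v)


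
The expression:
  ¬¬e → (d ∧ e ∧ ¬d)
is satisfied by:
  {e: False}


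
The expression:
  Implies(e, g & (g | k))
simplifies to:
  g | ~e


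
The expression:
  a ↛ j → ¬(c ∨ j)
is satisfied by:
  {j: True, c: False, a: False}
  {j: False, c: False, a: False}
  {a: True, j: True, c: False}
  {a: True, j: False, c: False}
  {c: True, j: True, a: False}
  {c: True, j: False, a: False}
  {c: True, a: True, j: True}


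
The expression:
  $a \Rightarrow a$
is always true.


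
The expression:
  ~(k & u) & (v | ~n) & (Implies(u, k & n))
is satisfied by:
  {v: True, u: False, n: False}
  {u: False, n: False, v: False}
  {n: True, v: True, u: False}


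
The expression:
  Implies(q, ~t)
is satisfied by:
  {t: False, q: False}
  {q: True, t: False}
  {t: True, q: False}


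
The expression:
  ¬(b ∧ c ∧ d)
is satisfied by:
  {c: False, d: False, b: False}
  {b: True, c: False, d: False}
  {d: True, c: False, b: False}
  {b: True, d: True, c: False}
  {c: True, b: False, d: False}
  {b: True, c: True, d: False}
  {d: True, c: True, b: False}


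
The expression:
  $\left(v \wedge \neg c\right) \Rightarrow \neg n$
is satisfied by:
  {c: True, v: False, n: False}
  {v: False, n: False, c: False}
  {n: True, c: True, v: False}
  {n: True, v: False, c: False}
  {c: True, v: True, n: False}
  {v: True, c: False, n: False}
  {n: True, v: True, c: True}


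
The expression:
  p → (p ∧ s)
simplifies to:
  s ∨ ¬p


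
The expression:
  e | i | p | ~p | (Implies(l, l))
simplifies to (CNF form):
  True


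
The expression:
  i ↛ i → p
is always true.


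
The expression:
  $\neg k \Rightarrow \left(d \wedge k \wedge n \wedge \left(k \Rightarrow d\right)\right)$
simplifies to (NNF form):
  $k$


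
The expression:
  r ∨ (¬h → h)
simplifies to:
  h ∨ r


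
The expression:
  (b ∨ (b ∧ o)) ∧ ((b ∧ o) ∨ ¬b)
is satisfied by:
  {b: True, o: True}


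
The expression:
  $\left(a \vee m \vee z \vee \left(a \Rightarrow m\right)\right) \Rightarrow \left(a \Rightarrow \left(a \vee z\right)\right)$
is always true.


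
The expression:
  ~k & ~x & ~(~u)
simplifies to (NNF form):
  u & ~k & ~x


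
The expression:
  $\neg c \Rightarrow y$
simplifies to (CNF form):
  $c \vee y$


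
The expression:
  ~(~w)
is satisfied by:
  {w: True}


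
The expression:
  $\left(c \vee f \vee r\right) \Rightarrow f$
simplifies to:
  $f \vee \left(\neg c \wedge \neg r\right)$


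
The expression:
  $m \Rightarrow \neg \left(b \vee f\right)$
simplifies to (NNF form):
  $\left(\neg b \wedge \neg f\right) \vee \neg m$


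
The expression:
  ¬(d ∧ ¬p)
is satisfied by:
  {p: True, d: False}
  {d: False, p: False}
  {d: True, p: True}


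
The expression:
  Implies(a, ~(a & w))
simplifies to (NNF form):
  ~a | ~w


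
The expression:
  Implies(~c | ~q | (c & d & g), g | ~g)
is always true.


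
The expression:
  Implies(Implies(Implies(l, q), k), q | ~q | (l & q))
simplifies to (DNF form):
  True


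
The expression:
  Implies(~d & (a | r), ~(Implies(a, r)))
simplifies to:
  d | ~r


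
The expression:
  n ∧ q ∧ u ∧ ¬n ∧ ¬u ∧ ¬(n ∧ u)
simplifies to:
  False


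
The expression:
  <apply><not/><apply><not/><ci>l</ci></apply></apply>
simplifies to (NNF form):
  <ci>l</ci>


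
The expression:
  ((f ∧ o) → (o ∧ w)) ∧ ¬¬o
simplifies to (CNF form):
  o ∧ (w ∨ ¬f)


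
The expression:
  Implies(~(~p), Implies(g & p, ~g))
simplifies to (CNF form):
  ~g | ~p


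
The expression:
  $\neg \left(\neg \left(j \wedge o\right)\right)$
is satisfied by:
  {j: True, o: True}


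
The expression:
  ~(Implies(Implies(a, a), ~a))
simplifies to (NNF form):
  a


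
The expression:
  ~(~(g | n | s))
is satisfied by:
  {n: True, g: True, s: True}
  {n: True, g: True, s: False}
  {n: True, s: True, g: False}
  {n: True, s: False, g: False}
  {g: True, s: True, n: False}
  {g: True, s: False, n: False}
  {s: True, g: False, n: False}


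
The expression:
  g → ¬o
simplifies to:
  ¬g ∨ ¬o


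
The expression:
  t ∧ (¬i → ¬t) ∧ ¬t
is never true.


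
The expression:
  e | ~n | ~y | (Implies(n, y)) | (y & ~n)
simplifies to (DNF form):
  True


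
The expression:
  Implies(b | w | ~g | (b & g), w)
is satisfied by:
  {w: True, g: True, b: False}
  {w: True, g: False, b: False}
  {b: True, w: True, g: True}
  {b: True, w: True, g: False}
  {g: True, b: False, w: False}


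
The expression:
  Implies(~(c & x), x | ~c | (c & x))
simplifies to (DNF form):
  x | ~c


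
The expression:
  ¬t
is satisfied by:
  {t: False}


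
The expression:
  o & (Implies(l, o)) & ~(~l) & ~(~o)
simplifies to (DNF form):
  l & o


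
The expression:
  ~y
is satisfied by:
  {y: False}


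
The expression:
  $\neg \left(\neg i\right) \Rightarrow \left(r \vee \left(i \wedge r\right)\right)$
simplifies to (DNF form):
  $r \vee \neg i$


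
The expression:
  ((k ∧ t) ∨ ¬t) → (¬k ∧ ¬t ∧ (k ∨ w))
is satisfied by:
  {t: True, w: True, k: False}
  {t: True, w: False, k: False}
  {w: True, t: False, k: False}


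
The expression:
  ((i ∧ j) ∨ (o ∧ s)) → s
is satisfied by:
  {s: True, i: False, j: False}
  {s: False, i: False, j: False}
  {j: True, s: True, i: False}
  {j: True, s: False, i: False}
  {i: True, s: True, j: False}
  {i: True, s: False, j: False}
  {i: True, j: True, s: True}


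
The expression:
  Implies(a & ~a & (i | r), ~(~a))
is always true.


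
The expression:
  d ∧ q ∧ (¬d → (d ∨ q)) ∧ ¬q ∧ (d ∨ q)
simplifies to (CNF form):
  False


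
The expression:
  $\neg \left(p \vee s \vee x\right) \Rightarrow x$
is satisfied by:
  {x: True, p: True, s: True}
  {x: True, p: True, s: False}
  {x: True, s: True, p: False}
  {x: True, s: False, p: False}
  {p: True, s: True, x: False}
  {p: True, s: False, x: False}
  {s: True, p: False, x: False}


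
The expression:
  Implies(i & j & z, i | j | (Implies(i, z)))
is always true.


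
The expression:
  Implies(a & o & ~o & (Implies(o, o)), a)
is always true.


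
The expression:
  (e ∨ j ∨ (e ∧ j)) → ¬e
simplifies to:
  ¬e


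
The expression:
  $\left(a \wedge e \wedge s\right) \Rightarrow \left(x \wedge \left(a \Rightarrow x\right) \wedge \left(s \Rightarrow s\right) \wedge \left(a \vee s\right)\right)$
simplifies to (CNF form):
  $x \vee \neg a \vee \neg e \vee \neg s$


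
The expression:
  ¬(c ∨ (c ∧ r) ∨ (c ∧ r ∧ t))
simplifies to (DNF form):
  ¬c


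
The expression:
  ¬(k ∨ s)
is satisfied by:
  {k: False, s: False}


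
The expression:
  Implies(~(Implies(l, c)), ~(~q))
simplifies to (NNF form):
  c | q | ~l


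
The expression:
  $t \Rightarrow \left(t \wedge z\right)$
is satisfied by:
  {z: True, t: False}
  {t: False, z: False}
  {t: True, z: True}


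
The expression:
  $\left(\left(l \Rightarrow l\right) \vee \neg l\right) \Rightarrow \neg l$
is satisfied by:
  {l: False}


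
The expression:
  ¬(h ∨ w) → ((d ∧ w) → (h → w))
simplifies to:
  True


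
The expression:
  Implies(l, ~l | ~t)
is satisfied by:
  {l: False, t: False}
  {t: True, l: False}
  {l: True, t: False}


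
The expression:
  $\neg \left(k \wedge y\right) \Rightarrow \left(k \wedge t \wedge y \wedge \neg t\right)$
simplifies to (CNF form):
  $k \wedge y$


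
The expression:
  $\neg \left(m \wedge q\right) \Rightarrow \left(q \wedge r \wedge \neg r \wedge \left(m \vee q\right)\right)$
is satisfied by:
  {m: True, q: True}


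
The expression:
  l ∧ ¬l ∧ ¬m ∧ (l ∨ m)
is never true.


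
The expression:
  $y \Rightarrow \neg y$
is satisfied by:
  {y: False}


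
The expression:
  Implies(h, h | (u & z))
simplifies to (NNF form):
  True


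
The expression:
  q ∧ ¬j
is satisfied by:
  {q: True, j: False}


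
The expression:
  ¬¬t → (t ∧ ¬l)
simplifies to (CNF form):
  ¬l ∨ ¬t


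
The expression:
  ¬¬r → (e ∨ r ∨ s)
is always true.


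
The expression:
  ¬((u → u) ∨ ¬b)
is never true.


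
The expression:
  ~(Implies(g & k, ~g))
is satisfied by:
  {g: True, k: True}


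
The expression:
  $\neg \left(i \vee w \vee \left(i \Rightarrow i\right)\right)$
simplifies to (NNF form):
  $\text{False}$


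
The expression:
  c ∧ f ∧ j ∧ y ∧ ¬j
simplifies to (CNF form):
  False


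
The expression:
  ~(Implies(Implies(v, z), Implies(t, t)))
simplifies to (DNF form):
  False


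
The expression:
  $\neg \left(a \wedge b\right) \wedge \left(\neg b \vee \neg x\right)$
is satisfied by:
  {x: False, b: False, a: False}
  {a: True, x: False, b: False}
  {x: True, a: False, b: False}
  {a: True, x: True, b: False}
  {b: True, a: False, x: False}


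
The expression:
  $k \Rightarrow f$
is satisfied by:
  {f: True, k: False}
  {k: False, f: False}
  {k: True, f: True}


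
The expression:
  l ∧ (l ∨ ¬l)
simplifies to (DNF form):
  l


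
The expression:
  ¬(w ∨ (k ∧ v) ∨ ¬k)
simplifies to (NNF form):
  k ∧ ¬v ∧ ¬w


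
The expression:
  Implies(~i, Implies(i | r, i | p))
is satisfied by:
  {i: True, p: True, r: False}
  {i: True, p: False, r: False}
  {p: True, i: False, r: False}
  {i: False, p: False, r: False}
  {i: True, r: True, p: True}
  {i: True, r: True, p: False}
  {r: True, p: True, i: False}


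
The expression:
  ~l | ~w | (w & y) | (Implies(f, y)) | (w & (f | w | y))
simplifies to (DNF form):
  True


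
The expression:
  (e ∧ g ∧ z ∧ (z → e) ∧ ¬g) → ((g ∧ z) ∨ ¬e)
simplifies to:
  True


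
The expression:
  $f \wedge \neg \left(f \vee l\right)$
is never true.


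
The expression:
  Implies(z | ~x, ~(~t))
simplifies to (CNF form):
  (t | x) & (t | ~z)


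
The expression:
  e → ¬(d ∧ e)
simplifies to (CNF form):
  ¬d ∨ ¬e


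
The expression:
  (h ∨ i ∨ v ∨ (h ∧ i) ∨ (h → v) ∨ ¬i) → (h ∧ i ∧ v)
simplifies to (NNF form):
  h ∧ i ∧ v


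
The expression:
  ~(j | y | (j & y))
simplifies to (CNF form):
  ~j & ~y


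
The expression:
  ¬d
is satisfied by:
  {d: False}


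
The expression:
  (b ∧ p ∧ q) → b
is always true.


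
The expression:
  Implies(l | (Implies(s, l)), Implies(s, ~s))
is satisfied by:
  {l: False, s: False}
  {s: True, l: False}
  {l: True, s: False}


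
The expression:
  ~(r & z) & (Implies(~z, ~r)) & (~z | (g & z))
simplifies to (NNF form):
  ~r & (g | ~z)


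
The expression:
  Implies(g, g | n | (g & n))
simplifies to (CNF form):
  True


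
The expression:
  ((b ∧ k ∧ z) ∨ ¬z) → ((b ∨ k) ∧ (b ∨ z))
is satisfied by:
  {b: True, z: True}
  {b: True, z: False}
  {z: True, b: False}


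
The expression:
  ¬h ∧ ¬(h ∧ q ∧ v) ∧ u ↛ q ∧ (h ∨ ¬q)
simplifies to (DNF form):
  u ∧ ¬h ∧ ¬q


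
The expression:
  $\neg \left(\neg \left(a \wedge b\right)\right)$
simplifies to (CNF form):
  $a \wedge b$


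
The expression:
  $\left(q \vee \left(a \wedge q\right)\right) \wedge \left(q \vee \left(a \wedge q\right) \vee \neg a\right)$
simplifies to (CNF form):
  $q$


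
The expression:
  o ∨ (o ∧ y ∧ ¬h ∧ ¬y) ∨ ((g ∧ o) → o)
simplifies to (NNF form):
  True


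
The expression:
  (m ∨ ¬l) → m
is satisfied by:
  {m: True, l: True}
  {m: True, l: False}
  {l: True, m: False}


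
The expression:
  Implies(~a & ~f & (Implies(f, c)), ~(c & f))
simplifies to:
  True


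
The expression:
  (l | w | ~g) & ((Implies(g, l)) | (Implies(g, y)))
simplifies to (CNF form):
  (l | w | ~g) & (l | y | ~g)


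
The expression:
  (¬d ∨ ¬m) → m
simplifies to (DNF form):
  m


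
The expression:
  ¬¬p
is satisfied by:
  {p: True}


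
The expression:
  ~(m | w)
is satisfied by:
  {w: False, m: False}


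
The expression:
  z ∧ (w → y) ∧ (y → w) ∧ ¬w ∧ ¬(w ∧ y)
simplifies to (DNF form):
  z ∧ ¬w ∧ ¬y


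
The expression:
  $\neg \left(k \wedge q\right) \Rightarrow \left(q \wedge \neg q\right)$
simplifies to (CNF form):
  $k \wedge q$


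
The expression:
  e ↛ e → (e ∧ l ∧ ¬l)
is always true.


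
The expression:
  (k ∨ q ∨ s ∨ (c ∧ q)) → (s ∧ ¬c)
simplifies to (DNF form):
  (s ∧ ¬c) ∨ (s ∧ ¬s) ∨ (s ∧ ¬c ∧ ¬k) ∨ (s ∧ ¬c ∧ ¬q) ∨ (s ∧ ¬k ∧ ¬s) ∨ (s ∧ ¬q ∧ ¬s) ∨ (¬c ∧ ¬k ∧ ¬q) ∨ (¬k ∧ ¬q ∧ ¬s)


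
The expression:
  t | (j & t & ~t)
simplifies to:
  t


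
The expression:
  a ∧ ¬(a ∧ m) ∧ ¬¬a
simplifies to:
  a ∧ ¬m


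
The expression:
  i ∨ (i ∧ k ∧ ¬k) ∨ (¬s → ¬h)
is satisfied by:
  {i: True, s: True, h: False}
  {i: True, h: False, s: False}
  {s: True, h: False, i: False}
  {s: False, h: False, i: False}
  {i: True, s: True, h: True}
  {i: True, h: True, s: False}
  {s: True, h: True, i: False}


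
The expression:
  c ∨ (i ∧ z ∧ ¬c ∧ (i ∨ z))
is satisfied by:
  {i: True, c: True, z: True}
  {i: True, c: True, z: False}
  {c: True, z: True, i: False}
  {c: True, z: False, i: False}
  {i: True, z: True, c: False}


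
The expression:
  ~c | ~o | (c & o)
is always true.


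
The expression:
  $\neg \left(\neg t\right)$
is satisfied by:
  {t: True}


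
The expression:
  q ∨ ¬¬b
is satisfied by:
  {b: True, q: True}
  {b: True, q: False}
  {q: True, b: False}


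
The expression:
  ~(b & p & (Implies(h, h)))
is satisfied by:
  {p: False, b: False}
  {b: True, p: False}
  {p: True, b: False}


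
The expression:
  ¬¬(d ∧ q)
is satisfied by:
  {d: True, q: True}


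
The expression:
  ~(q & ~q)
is always true.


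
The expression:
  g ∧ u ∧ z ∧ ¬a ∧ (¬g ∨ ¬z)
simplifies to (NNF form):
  False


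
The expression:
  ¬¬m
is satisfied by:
  {m: True}


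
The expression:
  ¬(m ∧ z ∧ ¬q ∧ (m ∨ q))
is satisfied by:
  {q: True, m: False, z: False}
  {m: False, z: False, q: False}
  {q: True, z: True, m: False}
  {z: True, m: False, q: False}
  {q: True, m: True, z: False}
  {m: True, q: False, z: False}
  {q: True, z: True, m: True}


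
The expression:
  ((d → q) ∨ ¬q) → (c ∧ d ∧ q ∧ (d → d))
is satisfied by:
  {c: True, d: True, q: True}


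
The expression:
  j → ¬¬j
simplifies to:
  True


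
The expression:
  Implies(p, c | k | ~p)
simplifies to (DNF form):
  c | k | ~p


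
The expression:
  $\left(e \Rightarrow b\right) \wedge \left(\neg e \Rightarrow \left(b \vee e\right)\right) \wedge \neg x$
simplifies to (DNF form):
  $b \wedge \neg x$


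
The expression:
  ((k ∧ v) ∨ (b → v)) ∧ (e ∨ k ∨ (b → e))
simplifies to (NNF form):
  (e ∧ v) ∨ (k ∧ v) ∨ ¬b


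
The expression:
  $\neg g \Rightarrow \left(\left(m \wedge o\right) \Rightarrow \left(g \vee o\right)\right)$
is always true.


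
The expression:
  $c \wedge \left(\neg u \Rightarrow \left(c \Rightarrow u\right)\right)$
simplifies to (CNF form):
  $c \wedge u$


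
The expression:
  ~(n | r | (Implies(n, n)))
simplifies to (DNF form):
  False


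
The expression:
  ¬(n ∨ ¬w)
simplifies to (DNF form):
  w ∧ ¬n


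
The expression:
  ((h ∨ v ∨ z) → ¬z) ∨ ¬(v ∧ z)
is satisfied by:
  {v: False, z: False}
  {z: True, v: False}
  {v: True, z: False}


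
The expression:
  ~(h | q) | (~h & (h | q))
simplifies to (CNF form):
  ~h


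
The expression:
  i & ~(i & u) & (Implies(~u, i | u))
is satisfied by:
  {i: True, u: False}


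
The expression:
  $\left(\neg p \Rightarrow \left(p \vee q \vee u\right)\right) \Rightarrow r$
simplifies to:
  $r \vee \left(\neg p \wedge \neg q \wedge \neg u\right)$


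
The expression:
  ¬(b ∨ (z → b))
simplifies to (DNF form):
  z ∧ ¬b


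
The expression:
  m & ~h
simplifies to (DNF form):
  m & ~h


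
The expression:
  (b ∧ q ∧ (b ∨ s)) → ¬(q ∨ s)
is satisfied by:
  {q: False, b: False}
  {b: True, q: False}
  {q: True, b: False}


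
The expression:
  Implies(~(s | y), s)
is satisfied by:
  {y: True, s: True}
  {y: True, s: False}
  {s: True, y: False}


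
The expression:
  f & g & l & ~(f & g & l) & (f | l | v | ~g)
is never true.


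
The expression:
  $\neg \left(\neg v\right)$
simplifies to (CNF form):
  $v$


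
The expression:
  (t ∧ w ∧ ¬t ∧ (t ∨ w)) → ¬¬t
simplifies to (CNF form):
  True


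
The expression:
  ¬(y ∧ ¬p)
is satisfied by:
  {p: True, y: False}
  {y: False, p: False}
  {y: True, p: True}


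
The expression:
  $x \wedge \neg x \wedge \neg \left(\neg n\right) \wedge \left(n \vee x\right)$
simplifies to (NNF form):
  $\text{False}$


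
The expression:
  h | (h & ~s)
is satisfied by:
  {h: True}


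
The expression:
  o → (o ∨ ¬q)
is always true.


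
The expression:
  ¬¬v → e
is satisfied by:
  {e: True, v: False}
  {v: False, e: False}
  {v: True, e: True}


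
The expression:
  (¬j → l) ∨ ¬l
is always true.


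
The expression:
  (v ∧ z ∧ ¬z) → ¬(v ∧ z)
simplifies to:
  True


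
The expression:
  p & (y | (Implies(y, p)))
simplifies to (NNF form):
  p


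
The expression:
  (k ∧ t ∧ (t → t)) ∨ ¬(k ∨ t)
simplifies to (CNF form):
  (k ∨ ¬k) ∧ (k ∨ ¬t) ∧ (t ∨ ¬k) ∧ (t ∨ ¬t)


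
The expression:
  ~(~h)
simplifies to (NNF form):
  h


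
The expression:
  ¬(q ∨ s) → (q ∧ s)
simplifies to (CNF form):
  q ∨ s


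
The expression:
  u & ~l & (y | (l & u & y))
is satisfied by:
  {u: True, y: True, l: False}


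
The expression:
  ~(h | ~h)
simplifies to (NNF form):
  False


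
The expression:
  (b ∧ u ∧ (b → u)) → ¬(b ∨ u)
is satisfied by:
  {u: False, b: False}
  {b: True, u: False}
  {u: True, b: False}


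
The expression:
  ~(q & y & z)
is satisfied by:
  {q: False, z: False, y: False}
  {y: True, q: False, z: False}
  {z: True, q: False, y: False}
  {y: True, z: True, q: False}
  {q: True, y: False, z: False}
  {y: True, q: True, z: False}
  {z: True, q: True, y: False}


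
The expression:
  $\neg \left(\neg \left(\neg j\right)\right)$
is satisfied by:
  {j: False}


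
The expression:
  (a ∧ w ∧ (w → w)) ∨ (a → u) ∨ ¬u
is always true.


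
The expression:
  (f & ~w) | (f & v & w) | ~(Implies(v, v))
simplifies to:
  f & (v | ~w)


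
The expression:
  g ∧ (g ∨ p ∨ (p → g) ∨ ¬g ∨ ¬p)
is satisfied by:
  {g: True}


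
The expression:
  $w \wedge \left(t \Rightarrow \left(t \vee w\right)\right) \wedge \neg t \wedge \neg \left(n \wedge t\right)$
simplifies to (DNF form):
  $w \wedge \neg t$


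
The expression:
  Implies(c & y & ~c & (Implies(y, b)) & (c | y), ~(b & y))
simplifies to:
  True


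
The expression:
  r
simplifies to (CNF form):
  r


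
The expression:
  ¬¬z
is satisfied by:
  {z: True}


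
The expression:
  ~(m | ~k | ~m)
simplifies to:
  False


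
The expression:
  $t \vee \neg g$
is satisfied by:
  {t: True, g: False}
  {g: False, t: False}
  {g: True, t: True}


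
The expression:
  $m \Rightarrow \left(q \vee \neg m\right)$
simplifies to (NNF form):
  $q \vee \neg m$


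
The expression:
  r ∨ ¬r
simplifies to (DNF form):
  True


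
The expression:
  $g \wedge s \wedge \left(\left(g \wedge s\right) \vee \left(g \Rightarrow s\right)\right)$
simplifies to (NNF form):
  $g \wedge s$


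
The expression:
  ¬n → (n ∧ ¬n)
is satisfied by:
  {n: True}


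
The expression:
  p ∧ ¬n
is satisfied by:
  {p: True, n: False}


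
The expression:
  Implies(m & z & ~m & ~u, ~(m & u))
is always true.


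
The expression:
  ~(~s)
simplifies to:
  s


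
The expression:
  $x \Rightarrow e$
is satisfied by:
  {e: True, x: False}
  {x: False, e: False}
  {x: True, e: True}


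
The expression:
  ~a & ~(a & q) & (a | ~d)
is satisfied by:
  {d: False, a: False}


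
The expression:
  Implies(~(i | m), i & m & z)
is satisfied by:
  {i: True, m: True}
  {i: True, m: False}
  {m: True, i: False}


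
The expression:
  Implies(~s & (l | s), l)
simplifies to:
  True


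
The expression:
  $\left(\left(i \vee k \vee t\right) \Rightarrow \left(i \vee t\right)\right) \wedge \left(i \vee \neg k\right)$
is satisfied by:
  {i: True, k: False}
  {k: False, i: False}
  {k: True, i: True}


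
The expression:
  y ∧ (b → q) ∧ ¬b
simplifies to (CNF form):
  y ∧ ¬b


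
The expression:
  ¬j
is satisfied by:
  {j: False}


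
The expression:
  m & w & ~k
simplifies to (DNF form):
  m & w & ~k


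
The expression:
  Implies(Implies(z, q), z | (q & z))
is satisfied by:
  {z: True}


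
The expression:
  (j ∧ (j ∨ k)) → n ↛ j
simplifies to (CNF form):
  ¬j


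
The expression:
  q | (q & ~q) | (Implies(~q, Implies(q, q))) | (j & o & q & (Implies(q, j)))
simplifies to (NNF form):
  True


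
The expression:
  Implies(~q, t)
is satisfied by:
  {t: True, q: True}
  {t: True, q: False}
  {q: True, t: False}


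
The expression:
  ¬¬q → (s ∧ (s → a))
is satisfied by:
  {s: True, a: True, q: False}
  {s: True, a: False, q: False}
  {a: True, s: False, q: False}
  {s: False, a: False, q: False}
  {q: True, s: True, a: True}
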